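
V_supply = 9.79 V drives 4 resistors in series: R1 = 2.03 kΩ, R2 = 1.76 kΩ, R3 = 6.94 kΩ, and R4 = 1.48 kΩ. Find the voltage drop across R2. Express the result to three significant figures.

Series total: ΣR = 2.03 + 1.76 + 6.94 + 1.48 = 12.21 kΩ.
Voltage divider: V = V_supply · (1.760 / 12.21) = 9.79 × 0.1441 = 1.411 V.

V ≈ 1.41 V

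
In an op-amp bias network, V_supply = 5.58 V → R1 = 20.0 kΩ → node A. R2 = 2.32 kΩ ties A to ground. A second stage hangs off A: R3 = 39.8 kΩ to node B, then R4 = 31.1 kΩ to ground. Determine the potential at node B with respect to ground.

V_B ≈ 0.247 V

Looking into the second stage from A: R3 + R4 = 70.90 kΩ appears in parallel with R2.
R2 ‖ (R3+R4) = 2.246 kΩ.
First divider: V_A = V_supply · 2.246/(20.0 + 2.246) = 0.5635 V.
V_B = V_A × 0.4386 = 0.2472 V.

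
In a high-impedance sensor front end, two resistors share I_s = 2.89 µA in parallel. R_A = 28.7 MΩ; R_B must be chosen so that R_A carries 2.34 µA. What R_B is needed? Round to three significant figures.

Two-branch current divider: I_A = I_s · R_B/(R_A + R_B).
2.34/2.89 = R_B/(R_A + R_B) → R_B = R_A · (0.8097)/(1 − 0.8097) = 28.7 × 4.255 = 122.1 MΩ.

R_B ≈ 122 MΩ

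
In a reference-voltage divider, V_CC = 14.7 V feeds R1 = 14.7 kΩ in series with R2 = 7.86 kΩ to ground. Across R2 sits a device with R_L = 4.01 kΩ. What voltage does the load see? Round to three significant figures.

The load sits in parallel with R2, giving an effective lower resistance R2' = R2·R_L/(R2+R_L) = 2.655 kΩ.
Then V_out = V_CC · R2'/(R1 + R2') = 14.7 × 2.655/17.36 = 2.249 V.

V_out ≈ 2.25 V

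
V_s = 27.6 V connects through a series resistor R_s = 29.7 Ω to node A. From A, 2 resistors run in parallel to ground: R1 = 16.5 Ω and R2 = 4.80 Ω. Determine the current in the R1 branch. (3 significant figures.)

I ≈ 0.186 A

Equivalent of the parallel group: R_p = 3.718 Ω.
V_A by voltage divider: V_A = 27.6 × 3.718/(29.7 + 3.718) = 3.071 V.
Branch current I = V_A/R1 = 3.071/16.5 = 0.1861 A.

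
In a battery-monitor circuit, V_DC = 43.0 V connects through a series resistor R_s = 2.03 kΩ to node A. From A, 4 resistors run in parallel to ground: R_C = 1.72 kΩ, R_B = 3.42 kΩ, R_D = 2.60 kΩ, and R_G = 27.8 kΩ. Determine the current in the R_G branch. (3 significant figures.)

I ≈ 0.426 mA

Equivalent of the parallel group: R_p = 0.7726 kΩ.
V_A = 43.0 × 0.7726/2.803 = 11.85 V.
Branch current I = V_A/R_G = 11.85/27.8 = 0.4264 mA.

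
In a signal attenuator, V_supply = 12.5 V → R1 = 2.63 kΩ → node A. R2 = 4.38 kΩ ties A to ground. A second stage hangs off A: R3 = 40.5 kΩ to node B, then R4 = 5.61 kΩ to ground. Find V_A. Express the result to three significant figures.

The second stage (R3 + R4 = 46.11 kΩ) loads node A in parallel with R2.
R2 ‖ (R3+R4) = 4.000 kΩ.
So V_A = 12.5 × 0.6033 = 7.542 V.

V_A ≈ 7.54 V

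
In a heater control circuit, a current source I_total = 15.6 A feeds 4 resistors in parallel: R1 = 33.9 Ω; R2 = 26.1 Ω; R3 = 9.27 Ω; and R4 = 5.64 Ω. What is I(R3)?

I ≈ 4.77 A

Conductances: ΣG = 1/33.9 + 1/26.1 + 1/9.27 + 1/5.64 = 0.3530 (1/Ω).
By the current-divider rule, I = I_total · G_k/ΣG = 15.6 × 0.3056 = 4.767 A.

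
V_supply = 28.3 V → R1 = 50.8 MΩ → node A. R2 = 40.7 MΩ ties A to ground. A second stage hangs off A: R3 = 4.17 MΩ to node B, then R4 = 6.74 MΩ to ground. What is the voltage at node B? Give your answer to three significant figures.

Looking into the second stage from A: R3 + R4 = 10.91 MΩ appears in parallel with R2.
R2 ‖ (R3+R4) = 8.604 MΩ.
V_A = 28.3 × 8.604/(50.8 + 8.604) = 4.099 V.
Stage 2 is unloaded, so V_B = V_A · R4/(R3+R4) = 4.099 × 6.74/10.91 = 2.532 V.

V_B ≈ 2.53 V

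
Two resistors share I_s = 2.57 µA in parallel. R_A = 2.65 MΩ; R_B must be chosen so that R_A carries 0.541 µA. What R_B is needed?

R_B ≈ 0.707 MΩ

Two-branch current divider: I_A = I_s · R_B/(R_A + R_B).
0.541/2.57 = R_B/(R_A + R_B) → R_B = R_A · (0.2105)/(1 − 0.2105) = 2.65 × 0.2666 = 0.7066 MΩ.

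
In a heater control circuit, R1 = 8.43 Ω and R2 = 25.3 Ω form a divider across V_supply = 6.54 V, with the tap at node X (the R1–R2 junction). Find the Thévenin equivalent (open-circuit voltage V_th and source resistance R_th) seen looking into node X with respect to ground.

V_th is the unloaded tap voltage: V_supply · R2/(R1+R2) = 6.54 × 0.7501 = 4.905 V.
With V_supply suppressed (replaced by a short), R_th = R1 ‖ R2 = (8.430 × 25.3)/(8.430 + 25.3) = 6.323 Ω.

V_th ≈ 4.91 V, R_th ≈ 6.32 Ω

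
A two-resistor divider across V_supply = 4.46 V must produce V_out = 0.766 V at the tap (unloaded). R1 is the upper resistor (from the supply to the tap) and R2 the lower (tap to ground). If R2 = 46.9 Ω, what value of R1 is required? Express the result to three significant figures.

V_out/V_supply = R2/(R1+R2) = 0.1717.
R1 = R2·(1/k − 1) = 46.9 × 4.822 = 226.2 Ω.

R1 ≈ 226 Ω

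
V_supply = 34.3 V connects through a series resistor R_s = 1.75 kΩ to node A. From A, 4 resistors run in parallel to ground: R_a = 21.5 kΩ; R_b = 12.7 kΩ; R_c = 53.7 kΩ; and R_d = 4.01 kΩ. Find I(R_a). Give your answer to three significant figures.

I ≈ 0.945 mA

Equivalent of the parallel group: R_p = 2.543 kΩ.
V_A by voltage divider: V_A = 34.3 × 2.543/(1.75 + 2.543) = 20.32 V.
I(R_a) = V_A / R_a = 20.32/21.5 = 0.9450 mA.
(Equivalently: I_total = 7.990 mA, then current-divider fraction G_k/ΣG = 0.1183.)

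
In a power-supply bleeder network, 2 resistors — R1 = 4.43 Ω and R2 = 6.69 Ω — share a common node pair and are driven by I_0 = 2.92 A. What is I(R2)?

With just two branches, the current splits inversely with resistance.
So I = 2.92 × 4.43/11.12 = 1.163 A.

I ≈ 1.16 A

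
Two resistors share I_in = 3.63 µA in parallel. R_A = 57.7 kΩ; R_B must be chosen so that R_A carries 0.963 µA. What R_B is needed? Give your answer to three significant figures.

In a two-way split, I_A/I_in = R_B/(R_A + R_B).
0.963/3.63 = R_B/(R_A + R_B) → R_B = R_A · (0.2653)/(1 − 0.2653) = 57.7 × 0.3611 = 20.83 kΩ.

R_B ≈ 20.8 kΩ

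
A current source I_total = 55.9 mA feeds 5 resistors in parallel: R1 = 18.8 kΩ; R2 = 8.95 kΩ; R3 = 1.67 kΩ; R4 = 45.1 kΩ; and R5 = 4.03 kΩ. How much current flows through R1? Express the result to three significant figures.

ΣG = 1/18.8 + 1/8.95 + 1/1.67 + 1/45.1 + 1/4.03 = 1.034.
By the current-divider rule, I = I_total · G_k/ΣG = 55.9 × 0.05144 = 2.876 mA.

I ≈ 2.88 mA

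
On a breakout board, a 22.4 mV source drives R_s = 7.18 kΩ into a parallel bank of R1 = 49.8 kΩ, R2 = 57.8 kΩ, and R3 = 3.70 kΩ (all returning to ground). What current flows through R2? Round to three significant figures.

I ≈ 0.121 µA

Combine the parallel branches: R_p = (1/49.8 + 1/57.8 + 1/3.70)⁻¹ = 3.250 kΩ.
V_A by voltage divider: V_A = 22.4 × 3.250/(7.18 + 3.250) = 6.981 mV.
I(R2) = V_A / R2 = 6.981/57.8 = 0.1208 µA.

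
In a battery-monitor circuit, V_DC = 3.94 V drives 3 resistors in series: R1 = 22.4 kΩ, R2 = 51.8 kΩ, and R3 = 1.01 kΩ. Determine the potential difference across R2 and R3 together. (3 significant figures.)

V ≈ 2.77 V

ΣR = 22.4 + 51.8 + 1.01 = 75.21 kΩ.
R_{R2..R3} = 51.8 + 1.01 = 52.81 kΩ.
V = V_DC · R/ΣR = 3.94 × 0.7022 = 2.767 V.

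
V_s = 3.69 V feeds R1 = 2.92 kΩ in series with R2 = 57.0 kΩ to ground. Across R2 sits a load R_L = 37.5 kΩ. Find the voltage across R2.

V_out ≈ 3.27 V

The load sits in parallel with R2, giving an effective lower resistance R2' = R2·R_L/(R2+R_L) = 22.62 kΩ.
Now apply the divider: V_out = 3.69 × 0.8857 = 3.268 V.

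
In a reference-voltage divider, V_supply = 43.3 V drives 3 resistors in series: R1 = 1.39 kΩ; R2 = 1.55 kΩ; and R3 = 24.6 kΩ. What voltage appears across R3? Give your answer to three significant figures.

V ≈ 38.7 V

Total series resistance ΣR = 1.39 + 1.55 + 24.6 = 27.54 kΩ.
By the voltage-divider rule, V = 43.3 × 24.60/27.54 = 38.68 V.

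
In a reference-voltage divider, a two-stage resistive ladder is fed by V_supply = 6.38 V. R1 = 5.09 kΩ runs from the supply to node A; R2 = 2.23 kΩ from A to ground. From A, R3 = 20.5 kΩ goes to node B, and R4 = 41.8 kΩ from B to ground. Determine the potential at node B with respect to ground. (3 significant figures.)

V_B ≈ 1.27 V

The second stage (R3 + R4 = 62.30 kΩ) loads node A in parallel with R2.
R2 ‖ (R3+R4) = 2.153 kΩ.
So V_A = 6.38 × 0.2972 = 1.896 V.
V_B = V_A × 0.6709 = 1.272 V.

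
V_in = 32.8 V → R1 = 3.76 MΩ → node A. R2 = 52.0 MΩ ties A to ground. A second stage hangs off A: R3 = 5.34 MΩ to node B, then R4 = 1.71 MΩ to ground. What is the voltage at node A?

The second stage (R3 + R4 = 7.050 MΩ) loads node A in parallel with R2.
R2 ‖ (R3+R4) = 6.208 MΩ.
So V_A = 32.8 × 0.6228 = 20.43 V.

V_A ≈ 20.4 V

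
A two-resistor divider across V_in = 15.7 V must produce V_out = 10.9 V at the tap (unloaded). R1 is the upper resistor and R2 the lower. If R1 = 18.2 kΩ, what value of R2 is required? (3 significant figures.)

The divider ratio is R2/(R1+R2) = 10.9/15.7 = 0.6943.
Rearranging, R2 = R1·k/(1−k) = 18.2 × 2.271 = 41.33 kΩ.

R2 ≈ 41.3 kΩ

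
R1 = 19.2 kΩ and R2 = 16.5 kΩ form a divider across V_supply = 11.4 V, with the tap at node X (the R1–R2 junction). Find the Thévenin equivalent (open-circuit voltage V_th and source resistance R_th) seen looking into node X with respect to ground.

V_th ≈ 5.27 V, R_th ≈ 8.87 kΩ

Open-circuit (no load on X): V_th = V_supply · R2/(R1 + R2) = 11.4 × 16.5/(19.20 + 16.5) = 5.269 V.
With V_supply suppressed (replaced by a short), R_th = R1 ‖ R2 = (19.20 × 16.5)/(19.20 + 16.5) = 8.874 kΩ.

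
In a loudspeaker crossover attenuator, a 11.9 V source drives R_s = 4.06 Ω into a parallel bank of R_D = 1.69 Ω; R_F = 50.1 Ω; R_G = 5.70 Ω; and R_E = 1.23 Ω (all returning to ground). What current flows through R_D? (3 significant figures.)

Parallel bank: R_p = 1/(1/1.69 + 1/50.1 + 1/5.70 + 1/1.23) = 0.6250 Ω.
V_A by voltage divider: V_A = 11.9 × 0.6250/(4.06 + 0.6250) = 1.587 V.
I(R_D) = V_A / R_D = 1.587/1.69 = 0.9393 A.

I ≈ 0.939 A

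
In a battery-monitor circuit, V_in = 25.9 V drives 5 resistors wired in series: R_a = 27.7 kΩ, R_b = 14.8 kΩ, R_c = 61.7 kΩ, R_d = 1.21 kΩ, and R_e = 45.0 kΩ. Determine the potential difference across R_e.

V ≈ 7.75 V

Total series resistance ΣR = 27.7 + 14.8 + 61.7 + 1.21 + 45.0 = 150.4 kΩ.
V = V_in · R/ΣR = 25.9 × 0.2992 = 7.749 V.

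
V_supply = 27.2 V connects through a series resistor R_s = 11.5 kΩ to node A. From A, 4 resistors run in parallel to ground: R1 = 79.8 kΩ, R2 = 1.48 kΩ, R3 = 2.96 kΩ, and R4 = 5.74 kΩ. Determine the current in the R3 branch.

I ≈ 0.621 mA

Parallel bank: R_p = 1/(1/79.8 + 1/1.48 + 1/2.96 + 1/5.74) = 0.8332 kΩ.
V_A = 27.2 × 0.8332/12.33 = 1.837 V.
Branch current I = V_A/R3 = 1.837/2.96 = 0.6208 mA.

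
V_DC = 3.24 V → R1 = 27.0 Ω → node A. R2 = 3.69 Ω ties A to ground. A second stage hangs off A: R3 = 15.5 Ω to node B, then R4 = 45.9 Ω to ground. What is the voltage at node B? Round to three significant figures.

The second stage (R3 + R4 = 61.40 Ω) loads node A in parallel with R2.
Effective lower resistance at A: R2 ‖ 61.40 = 3.481 Ω.
First divider: V_A = V_DC · 3.481/(27.0 + 3.481) = 0.3700 V.
Stage 2 is unloaded, so V_B = V_A · R4/(R3+R4) = 0.3700 × 45.9/61.40 = 0.2766 V.

V_B ≈ 0.277 V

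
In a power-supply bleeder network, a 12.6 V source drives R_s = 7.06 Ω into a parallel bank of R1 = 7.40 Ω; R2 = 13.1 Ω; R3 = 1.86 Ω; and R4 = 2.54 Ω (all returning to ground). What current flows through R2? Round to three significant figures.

I ≈ 0.106 A

Equivalent of the parallel group: R_p = 0.8750 Ω.
V_A = 12.6 × 0.8750/7.935 = 1.389 V.
Branch current I = V_A/R2 = 1.389/13.1 = 0.1061 A.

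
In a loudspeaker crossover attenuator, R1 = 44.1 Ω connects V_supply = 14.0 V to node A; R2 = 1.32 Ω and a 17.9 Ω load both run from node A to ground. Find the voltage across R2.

V_out ≈ 0.380 V

The load sits in parallel with R2, giving an effective lower resistance R2' = R2·R_L/(R2+R_L) = 1.229 Ω.
Then V_out = V_supply · R2'/(R1 + R2') = 14.0 × 1.229/45.33 = 0.3797 V.
(Unloaded it would be 0.407 V; the load pulls it down.)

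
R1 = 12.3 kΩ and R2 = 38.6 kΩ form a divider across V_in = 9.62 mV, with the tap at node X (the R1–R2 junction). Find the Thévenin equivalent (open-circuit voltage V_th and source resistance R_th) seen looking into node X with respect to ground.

With X open, the divider is unloaded: V_th = 9.62 × 38.6/50.90 = 7.295 mV.
Zeroing V_in shorts the top of R1 to ground, so R_th = R1 ‖ R2 = 9.328 kΩ.

V_th ≈ 7.30 mV, R_th ≈ 9.33 kΩ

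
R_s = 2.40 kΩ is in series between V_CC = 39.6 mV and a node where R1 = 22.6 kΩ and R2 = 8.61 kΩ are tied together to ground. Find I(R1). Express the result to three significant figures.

Combine the parallel branches: R_p = (1/22.6 + 1/8.61)⁻¹ = 6.235 kΩ.
Node voltage V_A = V_CC · R_p/(R_s + R_p) = 39.6 × 0.7221 = 28.59 mV.
Branch current I = V_A/R1 = 28.59/22.6 = 1.265 µA.

I ≈ 1.27 µA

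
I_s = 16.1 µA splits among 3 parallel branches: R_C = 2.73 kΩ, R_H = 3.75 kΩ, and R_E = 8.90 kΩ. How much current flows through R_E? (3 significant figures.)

ΣG = 1/2.73 + 1/3.75 + 1/8.90 = 0.7453.
Current divider: I(R_E) = I_s · G_k/ΣG = 16.1 × (0.1124/0.7453) = 16.1 × 0.1508 = 2.427 µA.

I ≈ 2.43 µA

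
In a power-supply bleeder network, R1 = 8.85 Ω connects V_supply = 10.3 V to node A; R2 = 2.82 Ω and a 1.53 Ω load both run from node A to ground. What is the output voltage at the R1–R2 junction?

First combine the lower leg with the load: R2 ‖ R_L = 0.9919 Ω.
Voltage divider with the loaded lower leg: V_out = 10.3 × 0.9919/(8.85 + 0.9919) = 10.3 × 0.1008 = 1.038 V.

V_out ≈ 1.04 V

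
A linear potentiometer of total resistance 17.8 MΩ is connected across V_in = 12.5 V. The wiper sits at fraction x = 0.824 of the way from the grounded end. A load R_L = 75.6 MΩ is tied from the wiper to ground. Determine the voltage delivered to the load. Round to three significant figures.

V_out ≈ 9.96 V

Split the track: R_lower = x·R_p = 14.67 MΩ, R_upper = (1−x)·R_p = 3.133 MΩ.
Lower segment in parallel with the load: 14.67 ‖ 75.6 = 12.28 MΩ.
Then V_out = V_in · 12.28/(3.133 + 12.28) = 9.960 V.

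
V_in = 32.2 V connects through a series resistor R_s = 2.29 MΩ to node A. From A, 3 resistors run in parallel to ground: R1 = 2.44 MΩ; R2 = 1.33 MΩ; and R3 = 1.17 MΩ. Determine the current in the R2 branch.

Equivalent of the parallel group: R_p = 0.4959 MΩ.
V_A by voltage divider: V_A = 32.2 × 0.4959/(2.29 + 0.4959) = 5.732 V.
I(R2) = V_A / R2 = 5.732/1.33 = 4.310 µA.
(Equivalently: I_total = 11.56 µA, then current-divider fraction G_k/ΣG = 0.3729.)

I ≈ 4.31 µA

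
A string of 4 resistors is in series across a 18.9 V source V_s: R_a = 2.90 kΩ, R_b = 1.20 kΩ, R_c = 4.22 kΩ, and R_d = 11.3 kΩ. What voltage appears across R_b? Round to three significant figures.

V ≈ 1.16 V

Series total: ΣR = 2.90 + 1.20 + 4.22 + 11.3 = 19.62 kΩ.
Voltage divider: V = V_s · (1.200 / 19.62) = 18.9 × 0.06116 = 1.156 V.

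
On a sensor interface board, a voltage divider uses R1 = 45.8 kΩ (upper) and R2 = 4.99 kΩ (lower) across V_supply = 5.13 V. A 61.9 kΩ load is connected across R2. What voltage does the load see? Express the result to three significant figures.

First combine the lower leg with the load: R2 ‖ R_L = 4.618 kΩ.
Now apply the divider: V_out = 5.13 × 0.09159 = 0.4699 V.

V_out ≈ 0.470 V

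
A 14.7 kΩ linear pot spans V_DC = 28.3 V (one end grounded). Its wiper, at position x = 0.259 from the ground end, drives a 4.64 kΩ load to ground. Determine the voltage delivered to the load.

V_out ≈ 4.56 V

Split the track: R_lower = x·R_p = 3.807 kΩ, R_upper = (1−x)·R_p = 10.89 kΩ.
Lower segment in parallel with the load: 3.807 ‖ 4.64 = 2.091 kΩ.
Loaded-divider output: V_out = 28.3 × 0.1611 = 4.558 V.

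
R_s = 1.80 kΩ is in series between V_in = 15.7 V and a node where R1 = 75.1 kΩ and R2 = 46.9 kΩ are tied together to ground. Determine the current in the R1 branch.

I ≈ 0.197 mA

Equivalent of the parallel group: R_p = 28.87 kΩ.
V_A by voltage divider: V_A = 15.7 × 28.87/(1.80 + 28.87) = 14.78 V.
Branch current I = V_A/R1 = 14.78/75.1 = 0.1968 mA.
(Check via current divider: I_total = 0.5119 mA; share G_k/ΣG = 0.3844 → same result.)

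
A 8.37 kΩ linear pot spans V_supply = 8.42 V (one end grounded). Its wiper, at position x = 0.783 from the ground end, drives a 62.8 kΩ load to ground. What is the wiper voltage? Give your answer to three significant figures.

V_out ≈ 6.45 V

The pot divides into 1.816 kΩ above the wiper and 6.554 kΩ below.
Lower segment in parallel with the load: 6.554 ‖ 62.8 = 5.934 kΩ.
V_out = 8.42 × 5.934/(1.816 + 5.934) = 6.447 V.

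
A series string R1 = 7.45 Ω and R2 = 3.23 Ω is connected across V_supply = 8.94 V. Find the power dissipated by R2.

P ≈ 2.26 W

The common current is I = 8.94/10.68 = 0.8371 A.
V(R2) = I·R = 2.704 V; P = V·I = 2.704 × 0.8371 = 2.263 W.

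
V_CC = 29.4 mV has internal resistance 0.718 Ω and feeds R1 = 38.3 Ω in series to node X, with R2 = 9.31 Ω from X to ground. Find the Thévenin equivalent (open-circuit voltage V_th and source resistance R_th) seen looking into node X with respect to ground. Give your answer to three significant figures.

R1' = 0.718 + 38.3 = 39.02 Ω (source resistance + R1).
Open-circuit (no load on X): V_th = V_CC · R2/(R1' + R2) = 29.4 × 9.31/(39.02 + 9.31) = 5.664 mV.
With V_CC suppressed (replaced by a short), R_th = R1' ‖ R2 = (39.02 × 9.31)/(39.02 + 9.31) = 7.517 Ω.

V_th ≈ 5.66 mV, R_th ≈ 7.52 Ω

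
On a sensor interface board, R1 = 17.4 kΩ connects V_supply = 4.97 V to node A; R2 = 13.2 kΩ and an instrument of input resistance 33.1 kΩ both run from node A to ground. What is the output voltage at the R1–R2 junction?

V_out ≈ 1.75 V

R2 ‖ R_L = (13.2 × 33.1)/(13.2 + 33.1) = 9.437 kΩ.
Then V_out = V_supply · R2'/(R1 + R2') = 4.97 × 9.437/26.84 = 1.748 V.
(Unloaded it would be 2.14 V; the load pulls it down.)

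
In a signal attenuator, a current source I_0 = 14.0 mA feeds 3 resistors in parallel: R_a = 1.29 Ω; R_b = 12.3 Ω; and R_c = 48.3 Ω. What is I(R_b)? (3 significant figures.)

Total conductance ΣG = 1/1.29 + 1/12.3 + 1/48.3 = 0.8772 (units of 1/Ω).
Current divider: I(R_b) = I_0 · G_k/ΣG = 14.0 × (0.08130/0.8772) = 14.0 × 0.09268 = 1.298 mA.

I ≈ 1.30 mA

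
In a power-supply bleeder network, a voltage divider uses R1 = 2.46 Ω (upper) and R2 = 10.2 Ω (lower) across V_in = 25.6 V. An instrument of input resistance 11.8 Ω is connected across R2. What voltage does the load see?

The load sits in parallel with R2, giving an effective lower resistance R2' = R2·R_L/(R2+R_L) = 5.471 Ω.
Then V_out = V_in · R2'/(R1 + R2') = 25.6 × 5.471/7.931 = 17.66 V.
(Unloaded it would be 20.6 V; the load pulls it down.)

V_out ≈ 17.7 V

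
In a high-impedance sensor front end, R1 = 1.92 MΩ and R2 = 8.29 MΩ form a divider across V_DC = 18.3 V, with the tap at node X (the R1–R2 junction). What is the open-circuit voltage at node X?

Open-circuit (no load on X): V_th = V_DC · R2/(R1 + R2) = 18.3 × 8.29/(1.920 + 8.29) = 14.86 V.

V_th ≈ 14.9 V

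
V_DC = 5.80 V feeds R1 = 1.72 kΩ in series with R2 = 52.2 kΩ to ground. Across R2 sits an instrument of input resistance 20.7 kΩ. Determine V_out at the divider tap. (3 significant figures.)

First combine the lower leg with the load: R2 ‖ R_L = 14.82 kΩ.
Now apply the divider: V_out = 5.80 × 0.8960 = 5.197 V.
(Unloaded it would be 5.61 V; the load pulls it down.)

V_out ≈ 5.20 V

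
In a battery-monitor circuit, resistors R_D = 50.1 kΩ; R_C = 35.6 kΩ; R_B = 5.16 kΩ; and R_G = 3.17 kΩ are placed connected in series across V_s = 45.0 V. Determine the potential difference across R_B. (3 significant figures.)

Total series resistance ΣR = 50.1 + 35.6 + 5.16 + 3.17 = 94.03 kΩ.
By the voltage-divider rule, V = 45.0 × 5.160/94.03 = 2.469 V.

V ≈ 2.47 V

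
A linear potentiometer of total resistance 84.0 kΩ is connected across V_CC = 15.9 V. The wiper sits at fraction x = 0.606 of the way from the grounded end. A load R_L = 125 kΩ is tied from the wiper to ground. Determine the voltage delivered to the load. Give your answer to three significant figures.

Lower segment x·R_p = 50.90 kΩ; upper segment (1−x)·R_p = 33.10 kΩ.
Lower segment in parallel with the load: 50.90 ‖ 125 = 36.17 kΩ.
Loaded-divider output: V_out = 15.9 × 0.5222 = 8.303 V.

V_out ≈ 8.30 V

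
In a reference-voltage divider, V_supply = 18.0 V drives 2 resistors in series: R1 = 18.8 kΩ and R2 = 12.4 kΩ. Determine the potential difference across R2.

Series total: ΣR = 18.8 + 12.4 = 31.20 kΩ.
V = V_supply · R/ΣR = 18.0 × 0.3974 = 7.154 V.

V ≈ 7.15 V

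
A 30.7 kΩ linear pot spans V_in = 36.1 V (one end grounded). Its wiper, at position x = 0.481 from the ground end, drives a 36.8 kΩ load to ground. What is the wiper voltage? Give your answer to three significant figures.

V_out ≈ 14.4 V

Lower segment x·R_p = 14.77 kΩ; upper segment (1−x)·R_p = 15.93 kΩ.
(x·R_p) ‖ R_L = 10.54 kΩ.
Loaded-divider output: V_out = 36.1 × 0.3981 = 14.37 V.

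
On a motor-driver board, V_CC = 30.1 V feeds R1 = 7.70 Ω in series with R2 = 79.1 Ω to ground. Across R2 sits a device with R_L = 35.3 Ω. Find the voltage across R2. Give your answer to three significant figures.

V_out ≈ 22.9 V

The load sits in parallel with R2, giving an effective lower resistance R2' = R2·R_L/(R2+R_L) = 24.41 Ω.
Now apply the divider: V_out = 30.1 × 0.7602 = 22.88 V.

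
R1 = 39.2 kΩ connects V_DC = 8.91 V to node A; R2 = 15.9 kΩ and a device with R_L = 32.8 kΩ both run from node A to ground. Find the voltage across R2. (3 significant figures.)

V_out ≈ 1.91 V

First combine the lower leg with the load: R2 ‖ R_L = 10.71 kΩ.
Then V_out = V_DC · R2'/(R1 + R2') = 8.91 × 10.71/49.91 = 1.912 V.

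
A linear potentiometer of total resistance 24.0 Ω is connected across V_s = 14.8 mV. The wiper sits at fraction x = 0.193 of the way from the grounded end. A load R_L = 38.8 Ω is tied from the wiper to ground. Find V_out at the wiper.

Split the track: R_lower = x·R_p = 4.632 Ω, R_upper = (1−x)·R_p = 19.37 Ω.
R_L loads the lower segment: effective lower R = 4.138 Ω.
Then V_out = V_s · 4.138/(19.37 + 4.138) = 2.605 mV.
(Unloaded: V_out = x·V_s = 2.86 mV.)

V_out ≈ 2.61 mV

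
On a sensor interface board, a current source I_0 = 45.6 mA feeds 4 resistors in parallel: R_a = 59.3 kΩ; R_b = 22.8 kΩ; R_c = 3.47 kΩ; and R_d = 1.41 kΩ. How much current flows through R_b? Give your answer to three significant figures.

I ≈ 1.89 mA

Conductances: ΣG = 1/59.3 + 1/22.8 + 1/3.47 + 1/1.41 = 1.058 (1/kΩ).
Current divider: I(R_b) = I_0 · G_k/ΣG = 45.6 × (0.04386/1.058) = 45.6 × 0.04145 = 1.890 mA.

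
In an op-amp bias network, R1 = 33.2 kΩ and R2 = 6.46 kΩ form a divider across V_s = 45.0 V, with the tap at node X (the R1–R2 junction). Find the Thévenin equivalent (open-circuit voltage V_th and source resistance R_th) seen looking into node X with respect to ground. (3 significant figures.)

With X open, the divider is unloaded: V_th = 45.0 × 6.46/39.66 = 7.330 V.
Zeroing V_s shorts the top of R1 to ground, so R_th = R1 ‖ R2 = 5.408 kΩ.

V_th ≈ 7.33 V, R_th ≈ 5.41 kΩ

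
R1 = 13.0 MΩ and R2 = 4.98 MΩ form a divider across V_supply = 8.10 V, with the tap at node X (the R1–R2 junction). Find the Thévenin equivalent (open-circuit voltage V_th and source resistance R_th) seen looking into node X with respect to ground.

Open-circuit (no load on X): V_th = V_supply · R2/(R1 + R2) = 8.10 × 4.98/(13.00 + 4.98) = 2.243 V.
With V_supply suppressed (replaced by a short), R_th = R1 ‖ R2 = (13.00 × 4.98)/(13.00 + 4.98) = 3.601 MΩ.

V_th ≈ 2.24 V, R_th ≈ 3.60 MΩ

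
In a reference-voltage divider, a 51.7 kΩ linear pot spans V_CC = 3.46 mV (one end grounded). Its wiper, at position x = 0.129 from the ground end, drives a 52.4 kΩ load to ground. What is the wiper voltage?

V_out ≈ 0.402 mV

The pot divides into 45.03 kΩ above the wiper and 6.669 kΩ below.
(x·R_p) ‖ R_L = 5.916 kΩ.
V_out = 3.46 × 5.916/(45.03 + 5.916) = 0.4018 mV.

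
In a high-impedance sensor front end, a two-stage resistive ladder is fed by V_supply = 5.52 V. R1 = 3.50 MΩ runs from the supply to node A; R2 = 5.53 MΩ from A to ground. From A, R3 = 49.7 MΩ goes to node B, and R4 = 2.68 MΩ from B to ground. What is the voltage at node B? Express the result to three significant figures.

V_B ≈ 0.166 V

The second stage (R3 + R4 = 52.38 MΩ) loads node A in parallel with R2.
Effective lower resistance at A: R2 ‖ 52.38 = 5.002 MΩ.
V_A = 5.52 × 5.002/(3.50 + 5.002) = 3.248 V.
Stage 2 is unloaded, so V_B = V_A · R4/(R3+R4) = 3.248 × 2.68/52.38 = 0.1662 V.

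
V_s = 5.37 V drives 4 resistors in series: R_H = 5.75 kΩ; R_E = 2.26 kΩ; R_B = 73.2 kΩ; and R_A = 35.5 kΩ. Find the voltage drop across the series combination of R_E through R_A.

ΣR = 5.75 + 2.26 + 73.2 + 35.5 = 116.7 kΩ.
R_{R_E..R_A} = 2.26 + 73.2 + 35.5 = 111.0 kΩ.
By the voltage-divider rule, V = 5.37 × 111.0/116.7 = 5.105 V.

V ≈ 5.11 V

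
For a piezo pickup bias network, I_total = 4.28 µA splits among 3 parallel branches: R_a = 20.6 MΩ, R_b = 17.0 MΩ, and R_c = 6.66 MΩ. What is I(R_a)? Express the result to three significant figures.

I ≈ 0.807 µA

Total conductance ΣG = 1/20.6 + 1/17.0 + 1/6.66 = 0.2575 (units of 1/MΩ).
Current divider: I(R_a) = I_total · G_k/ΣG = 4.28 × (0.04854/0.2575) = 4.28 × 0.1885 = 0.8068 µA.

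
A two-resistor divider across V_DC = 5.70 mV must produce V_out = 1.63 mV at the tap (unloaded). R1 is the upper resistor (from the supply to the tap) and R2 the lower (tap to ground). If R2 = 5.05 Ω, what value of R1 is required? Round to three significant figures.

The divider ratio is R2/(R1+R2) = 1.63/5.70 = 0.2860.
So R1 = R2 · (V_DC/V_out − 1) = 5.05 × (5.70/1.63 − 1) = 5.05 × 2.497 = 12.61 Ω.

R1 ≈ 12.6 Ω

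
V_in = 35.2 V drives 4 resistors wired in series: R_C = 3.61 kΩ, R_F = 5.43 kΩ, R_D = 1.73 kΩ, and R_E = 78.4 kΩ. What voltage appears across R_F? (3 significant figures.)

Series total: ΣR = 3.61 + 5.43 + 1.73 + 78.4 = 89.17 kΩ.
Voltage divider: V = V_in · (5.430 / 89.17) = 35.2 × 0.06089 = 2.144 V.

V ≈ 2.14 V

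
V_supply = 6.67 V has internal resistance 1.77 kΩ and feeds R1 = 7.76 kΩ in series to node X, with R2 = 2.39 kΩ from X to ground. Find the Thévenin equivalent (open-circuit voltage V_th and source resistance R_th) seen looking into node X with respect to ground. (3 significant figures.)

R1' = 1.77 + 7.76 = 9.530 kΩ (source resistance + R1).
With X open, the divider is unloaded: V_th = 6.67 × 2.39/11.92 = 1.337 V.
Zeroing V_supply shorts the top of R1' to ground, so R_th = R1' ‖ R2 = 1.911 kΩ.

V_th ≈ 1.34 V, R_th ≈ 1.91 kΩ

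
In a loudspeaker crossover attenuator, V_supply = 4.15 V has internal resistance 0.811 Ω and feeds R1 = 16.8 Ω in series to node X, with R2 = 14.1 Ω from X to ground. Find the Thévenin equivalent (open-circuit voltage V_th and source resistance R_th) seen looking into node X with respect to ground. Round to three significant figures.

V_th ≈ 1.85 V, R_th ≈ 7.83 Ω

R1' = 0.811 + 16.8 = 17.61 Ω (source resistance + R1).
With X open, the divider is unloaded: V_th = 4.15 × 14.1/31.71 = 1.845 V.
Looking into X with the source shorted: R_th = R1'·R2/(R1'+R2) = 17.61 × 14.1/31.71 = 7.831 Ω.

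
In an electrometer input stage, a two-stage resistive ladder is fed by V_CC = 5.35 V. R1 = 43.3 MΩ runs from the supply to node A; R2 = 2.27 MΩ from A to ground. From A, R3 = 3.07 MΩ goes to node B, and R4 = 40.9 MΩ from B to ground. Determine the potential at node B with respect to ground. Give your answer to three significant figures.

Node A sees R2 in parallel with the series input of stage 2, R3 + R4 = 43.97 MΩ.
R2 ‖ (R3+R4) = 2.159 MΩ.
First divider: V_A = V_CC · 2.159/(43.3 + 2.159) = 0.2540 V.
Stage 2 is unloaded, so V_B = V_A · R4/(R3+R4) = 0.2540 × 40.9/43.97 = 0.2363 V.

V_B ≈ 0.236 V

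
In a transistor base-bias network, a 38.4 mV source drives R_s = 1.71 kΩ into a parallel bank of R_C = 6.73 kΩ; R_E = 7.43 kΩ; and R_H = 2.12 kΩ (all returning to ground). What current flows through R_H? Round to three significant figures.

Combine the parallel branches: R_p = (1/6.73 + 1/7.43 + 1/2.12)⁻¹ = 1.325 kΩ.
Node voltage V_A = V_s · R_p/(R_s + R_p) = 38.4 × 0.4365 = 16.76 mV.
I(R_H) = V_A / R_H = 16.76/2.12 = 7.907 µA.

I ≈ 7.91 µA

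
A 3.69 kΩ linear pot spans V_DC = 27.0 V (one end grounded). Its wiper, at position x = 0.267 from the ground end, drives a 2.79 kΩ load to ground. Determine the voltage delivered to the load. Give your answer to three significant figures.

V_out ≈ 5.73 V

The pot divides into 2.705 kΩ above the wiper and 0.9852 kΩ below.
Lower segment in parallel with the load: 0.9852 ‖ 2.79 = 0.7281 kΩ.
V_out = 27.0 × 0.7281/(2.705 + 0.7281) = 5.727 V.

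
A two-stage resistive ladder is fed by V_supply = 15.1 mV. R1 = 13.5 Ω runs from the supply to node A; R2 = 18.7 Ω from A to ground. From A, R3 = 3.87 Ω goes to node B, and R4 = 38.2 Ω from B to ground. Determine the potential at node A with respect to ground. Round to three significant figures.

V_A ≈ 7.39 mV

Looking into the second stage from A: R3 + R4 = 42.07 Ω appears in parallel with R2.
R2 ‖ (R3+R4) = 12.95 Ω.
So V_A = 15.1 × 0.4895 = 7.392 mV.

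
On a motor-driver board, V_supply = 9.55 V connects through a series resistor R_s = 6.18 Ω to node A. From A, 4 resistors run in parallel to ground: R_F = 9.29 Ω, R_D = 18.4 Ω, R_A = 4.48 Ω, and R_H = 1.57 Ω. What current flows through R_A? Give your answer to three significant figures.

I ≈ 0.291 A

Combine the parallel branches: R_p = (1/9.29 + 1/18.4 + 1/4.48 + 1/1.57)⁻¹ = 0.9783 Ω.
V_A by voltage divider: V_A = 9.55 × 0.9783/(6.18 + 0.9783) = 1.305 V.
I(R_A) = V_A / R_A = 1.305/4.48 = 0.2913 A.
(Check via current divider: I_total = 1.334 A; share G_k/ΣG = 0.2184 → same result.)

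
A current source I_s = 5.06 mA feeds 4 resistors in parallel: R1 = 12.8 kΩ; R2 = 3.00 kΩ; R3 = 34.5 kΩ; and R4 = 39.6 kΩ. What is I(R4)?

Conductances: ΣG = 1/12.8 + 1/3.00 + 1/34.5 + 1/39.6 = 0.4657 (1/kΩ).
By the current-divider rule, I = I_s · G_k/ΣG = 5.06 × 0.05423 = 0.2744 mA.

I ≈ 0.274 mA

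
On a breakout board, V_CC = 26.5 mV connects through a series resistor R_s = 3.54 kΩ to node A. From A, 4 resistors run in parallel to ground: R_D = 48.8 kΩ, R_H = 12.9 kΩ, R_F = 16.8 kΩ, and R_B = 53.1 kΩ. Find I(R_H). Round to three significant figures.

I ≈ 1.26 µA

Equivalent of the parallel group: R_p = 5.670 kΩ.
V_A = 26.5 × 5.670/9.210 = 16.31 mV.
Branch current I = V_A/R_H = 16.31/12.9 = 1.265 µA.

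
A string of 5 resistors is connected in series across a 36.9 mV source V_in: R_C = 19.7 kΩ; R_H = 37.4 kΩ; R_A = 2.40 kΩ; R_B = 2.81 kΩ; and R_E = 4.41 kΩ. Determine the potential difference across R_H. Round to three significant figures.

Series total: ΣR = 19.7 + 37.4 + 2.40 + 2.81 + 4.41 = 66.72 kΩ.
V = V_in · R/ΣR = 36.9 × 0.5606 = 20.68 mV.

V ≈ 20.7 mV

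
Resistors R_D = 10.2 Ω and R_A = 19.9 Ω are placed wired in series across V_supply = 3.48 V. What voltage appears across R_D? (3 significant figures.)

Total series resistance ΣR = 10.2 + 19.9 = 30.10 Ω.
By the voltage-divider rule, V = 3.48 × 10.20/30.10 = 1.179 V.

V ≈ 1.18 V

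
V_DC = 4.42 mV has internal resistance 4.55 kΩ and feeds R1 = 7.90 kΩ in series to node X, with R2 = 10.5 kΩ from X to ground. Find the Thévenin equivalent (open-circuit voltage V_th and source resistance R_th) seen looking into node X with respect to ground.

V_th ≈ 2.02 mV, R_th ≈ 5.70 kΩ

R1' = 4.55 + 7.90 = 12.45 kΩ (source resistance + R1).
Open-circuit (no load on X): V_th = V_DC · R2/(R1' + R2) = 4.42 × 10.5/(12.45 + 10.5) = 2.022 mV.
Looking into X with the source shorted: R_th = R1'·R2/(R1'+R2) = 12.45 × 10.5/22.95 = 5.696 kΩ.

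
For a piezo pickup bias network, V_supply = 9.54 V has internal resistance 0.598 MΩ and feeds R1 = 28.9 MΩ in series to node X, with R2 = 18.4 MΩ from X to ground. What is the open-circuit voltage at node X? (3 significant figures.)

R1' = 0.598 + 28.9 = 29.50 MΩ (source resistance + R1).
V_th is the unloaded tap voltage: V_supply · R2/(R1'+R2) = 9.54 × 0.3841 = 3.665 V.

V_th ≈ 3.66 V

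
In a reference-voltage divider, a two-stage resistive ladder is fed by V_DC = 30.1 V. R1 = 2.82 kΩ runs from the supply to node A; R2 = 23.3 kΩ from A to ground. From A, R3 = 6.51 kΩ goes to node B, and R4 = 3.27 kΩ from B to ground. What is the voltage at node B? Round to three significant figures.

Looking into the second stage from A: R3 + R4 = 9.780 kΩ appears in parallel with R2.
Effective lower resistance at A: R2 ‖ 9.780 = 6.889 kΩ.
So V_A = 30.1 × 0.7095 = 21.36 V.
V_B = V_A × 0.3344 = 7.141 V.

V_B ≈ 7.14 V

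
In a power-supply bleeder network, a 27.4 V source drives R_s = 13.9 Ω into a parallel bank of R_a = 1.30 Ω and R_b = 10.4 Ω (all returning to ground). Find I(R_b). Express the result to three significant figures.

Equivalent of the parallel group: R_p = 1.156 Ω.
V_A by voltage divider: V_A = 27.4 × 1.156/(13.9 + 1.156) = 2.103 V.
Branch current I = V_A/R_b = 2.103/10.4 = 0.2022 A.

I ≈ 0.202 A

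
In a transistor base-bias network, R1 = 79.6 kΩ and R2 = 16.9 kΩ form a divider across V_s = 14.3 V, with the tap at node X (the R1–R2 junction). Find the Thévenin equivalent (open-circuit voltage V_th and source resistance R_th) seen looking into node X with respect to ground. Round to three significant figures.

With X open, the divider is unloaded: V_th = 14.3 × 16.9/96.50 = 2.504 V.
Looking into X with the source shorted: R_th = R1·R2/(R1+R2) = 79.60 × 16.9/96.50 = 13.94 kΩ.

V_th ≈ 2.50 V, R_th ≈ 13.9 kΩ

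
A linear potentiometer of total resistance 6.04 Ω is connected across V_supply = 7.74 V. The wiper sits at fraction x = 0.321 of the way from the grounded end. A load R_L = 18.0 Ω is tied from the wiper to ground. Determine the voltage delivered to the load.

Lower segment x·R_p = 1.939 Ω; upper segment (1−x)·R_p = 4.101 Ω.
(x·R_p) ‖ R_L = 1.750 Ω.
Then V_out = V_supply · 1.750/(4.101 + 1.750) = 2.315 V.

V_out ≈ 2.32 V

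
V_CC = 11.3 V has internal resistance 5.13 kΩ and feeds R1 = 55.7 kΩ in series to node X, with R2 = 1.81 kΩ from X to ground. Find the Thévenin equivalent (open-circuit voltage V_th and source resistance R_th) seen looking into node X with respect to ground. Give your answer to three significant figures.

V_th ≈ 0.327 V, R_th ≈ 1.76 kΩ

R1' = 5.13 + 55.7 = 60.83 kΩ (source resistance + R1).
V_th is the unloaded tap voltage: V_CC · R2/(R1'+R2) = 11.3 × 0.02890 = 0.3265 V.
Looking into X with the source shorted: R_th = R1'·R2/(R1'+R2) = 60.83 × 1.81/62.64 = 1.758 kΩ.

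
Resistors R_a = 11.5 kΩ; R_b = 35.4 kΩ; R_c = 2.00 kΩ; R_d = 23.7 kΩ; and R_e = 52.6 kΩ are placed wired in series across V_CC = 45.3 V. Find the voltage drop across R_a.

ΣR = 11.5 + 35.4 + 2.00 + 23.7 + 52.6 = 125.2 kΩ.
Voltage divider: V = V_CC · (11.50 / 125.2) = 45.3 × 0.09185 = 4.161 V.

V ≈ 4.16 V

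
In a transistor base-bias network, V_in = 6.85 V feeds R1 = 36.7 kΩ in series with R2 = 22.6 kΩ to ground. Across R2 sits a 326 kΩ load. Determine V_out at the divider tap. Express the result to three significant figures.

R2 ‖ R_L = (22.6 × 326)/(22.6 + 326) = 21.13 kΩ.
Then V_out = V_in · R2'/(R1 + R2') = 6.85 × 21.13/57.83 = 2.503 V.

V_out ≈ 2.50 V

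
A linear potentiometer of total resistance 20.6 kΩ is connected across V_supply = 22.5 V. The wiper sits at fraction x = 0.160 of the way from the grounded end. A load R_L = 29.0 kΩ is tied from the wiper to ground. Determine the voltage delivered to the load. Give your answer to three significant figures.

V_out ≈ 3.29 V

Lower segment x·R_p = 3.296 kΩ; upper segment (1−x)·R_p = 17.30 kΩ.
R_L loads the lower segment: effective lower R = 2.960 kΩ.
Then V_out = V_supply · 2.960/(17.30 + 2.960) = 3.286 V.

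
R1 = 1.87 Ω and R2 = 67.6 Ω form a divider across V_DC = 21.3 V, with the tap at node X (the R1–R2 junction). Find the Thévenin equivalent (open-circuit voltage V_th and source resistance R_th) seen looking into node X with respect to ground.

V_th is the unloaded tap voltage: V_DC · R2/(R1+R2) = 21.3 × 0.9731 = 20.73 V.
Zeroing V_DC shorts the top of R1 to ground, so R_th = R1 ‖ R2 = 1.820 Ω.

V_th ≈ 20.7 V, R_th ≈ 1.82 Ω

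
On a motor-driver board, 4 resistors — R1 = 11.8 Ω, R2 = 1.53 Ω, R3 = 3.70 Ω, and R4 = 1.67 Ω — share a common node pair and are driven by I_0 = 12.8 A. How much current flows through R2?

I ≈ 5.20 A

Conductances: ΣG = 1/11.8 + 1/1.53 + 1/3.70 + 1/1.67 = 1.607 (1/Ω).
By the current-divider rule, I = I_0 · G_k/ΣG = 12.8 × 0.4066 = 5.205 A.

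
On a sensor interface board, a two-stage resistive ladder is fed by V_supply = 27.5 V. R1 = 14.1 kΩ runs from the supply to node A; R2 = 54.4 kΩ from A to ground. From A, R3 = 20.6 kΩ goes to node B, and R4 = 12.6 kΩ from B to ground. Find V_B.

Looking into the second stage from A: R3 + R4 = 33.20 kΩ appears in parallel with R2.
Effective lower resistance at A: R2 ‖ 33.20 = 20.62 kΩ.
First divider: V_A = V_supply · 20.62/(14.1 + 20.62) = 16.33 V.
Stage 2 is unloaded, so V_B = V_A · R4/(R3+R4) = 16.33 × 12.6/33.20 = 6.198 V.

V_B ≈ 6.20 V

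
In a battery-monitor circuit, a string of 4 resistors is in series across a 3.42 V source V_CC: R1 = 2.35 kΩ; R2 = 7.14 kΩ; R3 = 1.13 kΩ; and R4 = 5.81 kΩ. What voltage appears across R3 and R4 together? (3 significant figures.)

V ≈ 1.44 V

ΣR = 2.35 + 7.14 + 1.13 + 5.81 = 16.43 kΩ.
R_{R3..R4} = 1.13 + 5.81 = 6.940 kΩ.
Voltage divider: V = V_CC · (6.940 / 16.43) = 3.42 × 0.4224 = 1.445 V.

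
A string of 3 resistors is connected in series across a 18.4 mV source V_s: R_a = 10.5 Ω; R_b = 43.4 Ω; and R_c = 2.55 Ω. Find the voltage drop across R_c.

Total series resistance ΣR = 10.5 + 43.4 + 2.55 = 56.45 Ω.
Voltage divider: V = V_s · (2.550 / 56.45) = 18.4 × 0.04517 = 0.8312 mV.

V ≈ 0.831 mV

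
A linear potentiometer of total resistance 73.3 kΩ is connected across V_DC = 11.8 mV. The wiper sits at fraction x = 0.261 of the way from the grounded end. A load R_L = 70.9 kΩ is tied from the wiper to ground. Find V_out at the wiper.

V_out ≈ 2.57 mV

The pot divides into 54.17 kΩ above the wiper and 19.13 kΩ below.
(x·R_p) ‖ R_L = 15.07 kΩ.
Then V_out = V_DC · 15.07/(54.17 + 15.07) = 2.568 mV.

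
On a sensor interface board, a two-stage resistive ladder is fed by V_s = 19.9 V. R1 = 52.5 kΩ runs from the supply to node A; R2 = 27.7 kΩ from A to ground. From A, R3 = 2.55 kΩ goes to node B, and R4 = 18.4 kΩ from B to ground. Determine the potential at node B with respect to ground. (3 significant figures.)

V_B ≈ 3.24 V

Looking into the second stage from A: R3 + R4 = 20.95 kΩ appears in parallel with R2.
Effective lower resistance at A: R2 ‖ 20.95 = 11.93 kΩ.
First divider: V_A = V_s · 11.93/(52.5 + 11.93) = 3.684 V.
Then the unloaded second divider: V_B = V_A × R4/(R3+R4) = 3.684 × 0.8783 = 3.236 V.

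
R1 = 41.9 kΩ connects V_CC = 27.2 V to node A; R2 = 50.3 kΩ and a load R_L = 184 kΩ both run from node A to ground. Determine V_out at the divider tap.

First combine the lower leg with the load: R2 ‖ R_L = 39.50 kΩ.
Then V_out = V_CC · R2'/(R1 + R2') = 27.2 × 39.50/81.40 = 13.20 V.
(Unloaded it would be 14.8 V; the load pulls it down.)

V_out ≈ 13.2 V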